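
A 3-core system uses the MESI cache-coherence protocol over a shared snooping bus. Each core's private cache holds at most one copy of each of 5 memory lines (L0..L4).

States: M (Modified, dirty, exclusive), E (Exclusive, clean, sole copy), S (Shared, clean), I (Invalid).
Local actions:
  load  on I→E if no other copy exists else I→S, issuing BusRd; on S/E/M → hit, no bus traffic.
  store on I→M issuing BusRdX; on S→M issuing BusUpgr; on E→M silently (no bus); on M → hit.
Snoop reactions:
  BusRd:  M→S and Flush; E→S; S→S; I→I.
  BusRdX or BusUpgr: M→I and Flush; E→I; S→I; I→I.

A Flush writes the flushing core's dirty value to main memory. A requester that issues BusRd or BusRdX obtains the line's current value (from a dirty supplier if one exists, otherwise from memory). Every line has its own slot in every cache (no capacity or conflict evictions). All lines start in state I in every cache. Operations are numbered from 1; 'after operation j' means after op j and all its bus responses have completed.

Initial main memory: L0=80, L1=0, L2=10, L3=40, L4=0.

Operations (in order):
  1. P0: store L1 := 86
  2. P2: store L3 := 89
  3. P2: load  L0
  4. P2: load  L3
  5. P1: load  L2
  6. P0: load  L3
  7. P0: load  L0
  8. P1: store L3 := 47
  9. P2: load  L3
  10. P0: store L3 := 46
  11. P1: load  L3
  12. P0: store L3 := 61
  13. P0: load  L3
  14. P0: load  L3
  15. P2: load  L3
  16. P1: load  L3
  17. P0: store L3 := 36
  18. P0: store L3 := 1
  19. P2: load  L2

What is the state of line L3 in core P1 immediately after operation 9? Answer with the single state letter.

[1] P0: store L1 := 86 | P0:M(86), P1:I, P2:I | bus: BusRdX
[2] P2: store L3 := 89 | P0:I, P1:I, P2:M(89) | bus: BusRdX
[3] P2: load  L0 | P0:I, P1:I, P2:E(80) | bus: BusRd
[4] P2: load  L3 | P0:I, P1:I, P2:M(89) | bus: none
[5] P1: load  L2 | P0:I, P1:E(10), P2:I | bus: BusRd
[6] P0: load  L3 | P0:S(89), P1:I, P2:S(89) | bus: BusRd,Flush
[7] P0: load  L0 | P0:S(80), P1:I, P2:S(80) | bus: BusRd
[8] P1: store L3 := 47 | P0:I, P1:M(47), P2:I | bus: BusRdX
[9] P2: load  L3 | P0:I, P1:S(47), P2:S(47) | bus: BusRd,Flush
[10] P0: store L3 := 46 | P0:M(46), P1:I, P2:I | bus: BusRdX
[11] P1: load  L3 | P0:S(46), P1:S(46), P2:I | bus: BusRd,Flush
[12] P0: store L3 := 61 | P0:M(61), P1:I, P2:I | bus: BusUpgr
[13] P0: load  L3 | P0:M(61), P1:I, P2:I | bus: none
[14] P0: load  L3 | P0:M(61), P1:I, P2:I | bus: none
[15] P2: load  L3 | P0:S(61), P1:I, P2:S(61) | bus: BusRd,Flush
[16] P1: load  L3 | P0:S(61), P1:S(61), P2:S(61) | bus: BusRd
[17] P0: store L3 := 36 | P0:M(36), P1:I, P2:I | bus: BusUpgr
[18] P0: store L3 := 1 | P0:M(1), P1:I, P2:I | bus: none
[19] P2: load  L2 | P0:I, P1:S(10), P2:S(10) | bus: BusRd

state = S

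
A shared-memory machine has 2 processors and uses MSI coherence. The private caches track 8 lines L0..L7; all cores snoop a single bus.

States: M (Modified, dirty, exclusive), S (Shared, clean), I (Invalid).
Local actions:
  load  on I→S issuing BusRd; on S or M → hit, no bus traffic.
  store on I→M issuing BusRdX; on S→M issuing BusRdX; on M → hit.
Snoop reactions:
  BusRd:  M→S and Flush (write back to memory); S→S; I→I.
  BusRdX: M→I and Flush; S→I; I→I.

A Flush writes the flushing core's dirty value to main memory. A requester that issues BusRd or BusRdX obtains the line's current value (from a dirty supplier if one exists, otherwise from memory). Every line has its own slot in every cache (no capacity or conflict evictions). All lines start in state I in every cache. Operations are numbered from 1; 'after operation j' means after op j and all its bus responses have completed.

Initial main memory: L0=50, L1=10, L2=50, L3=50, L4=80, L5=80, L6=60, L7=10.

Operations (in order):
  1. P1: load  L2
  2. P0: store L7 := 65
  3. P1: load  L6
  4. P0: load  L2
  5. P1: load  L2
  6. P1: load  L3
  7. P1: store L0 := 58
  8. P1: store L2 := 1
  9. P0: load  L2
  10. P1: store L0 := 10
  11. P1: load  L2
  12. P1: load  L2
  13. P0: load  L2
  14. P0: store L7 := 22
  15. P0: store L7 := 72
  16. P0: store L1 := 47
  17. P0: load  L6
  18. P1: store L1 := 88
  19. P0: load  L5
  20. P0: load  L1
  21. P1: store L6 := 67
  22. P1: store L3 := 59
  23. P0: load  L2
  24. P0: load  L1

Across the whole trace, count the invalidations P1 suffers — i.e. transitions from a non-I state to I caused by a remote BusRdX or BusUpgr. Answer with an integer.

[1] P1: load  L2 | P0:I, P1:S(50) | bus: BusRd
[2] P0: store L7 := 65 | P0:M(65), P1:I | bus: BusRdX
[3] P1: load  L6 | P0:I, P1:S(60) | bus: BusRd
[4] P0: load  L2 | P0:S(50), P1:S(50) | bus: BusRd
[5] P1: load  L2 | P0:S(50), P1:S(50) | bus: none
[6] P1: load  L3 | P0:I, P1:S(50) | bus: BusRd
[7] P1: store L0 := 58 | P0:I, P1:M(58) | bus: BusRdX
[8] P1: store L2 := 1 | P0:I, P1:M(1) | bus: BusRdX
[9] P0: load  L2 | P0:S(1), P1:S(1) | bus: BusRd,Flush
[10] P1: store L0 := 10 | P0:I, P1:M(10) | bus: none
[11] P1: load  L2 | P0:S(1), P1:S(1) | bus: none
[12] P1: load  L2 | P0:S(1), P1:S(1) | bus: none
[13] P0: load  L2 | P0:S(1), P1:S(1) | bus: none
[14] P0: store L7 := 22 | P0:M(22), P1:I | bus: none
[15] P0: store L7 := 72 | P0:M(72), P1:I | bus: none
[16] P0: store L1 := 47 | P0:M(47), P1:I | bus: BusRdX
[17] P0: load  L6 | P0:S(60), P1:S(60) | bus: BusRd
[18] P1: store L1 := 88 | P0:I, P1:M(88) | bus: BusRdX,Flush
[19] P0: load  L5 | P0:S(80), P1:I | bus: BusRd
[20] P0: load  L1 | P0:S(88), P1:S(88) | bus: BusRd,Flush
[21] P1: store L6 := 67 | P0:I, P1:M(67) | bus: BusRdX
[22] P1: store L3 := 59 | P0:I, P1:M(59) | bus: BusRdX
[23] P0: load  L2 | P0:S(1), P1:S(1) | bus: none
[24] P0: load  L1 | P0:S(88), P1:S(88) | bus: none

invalidations = 0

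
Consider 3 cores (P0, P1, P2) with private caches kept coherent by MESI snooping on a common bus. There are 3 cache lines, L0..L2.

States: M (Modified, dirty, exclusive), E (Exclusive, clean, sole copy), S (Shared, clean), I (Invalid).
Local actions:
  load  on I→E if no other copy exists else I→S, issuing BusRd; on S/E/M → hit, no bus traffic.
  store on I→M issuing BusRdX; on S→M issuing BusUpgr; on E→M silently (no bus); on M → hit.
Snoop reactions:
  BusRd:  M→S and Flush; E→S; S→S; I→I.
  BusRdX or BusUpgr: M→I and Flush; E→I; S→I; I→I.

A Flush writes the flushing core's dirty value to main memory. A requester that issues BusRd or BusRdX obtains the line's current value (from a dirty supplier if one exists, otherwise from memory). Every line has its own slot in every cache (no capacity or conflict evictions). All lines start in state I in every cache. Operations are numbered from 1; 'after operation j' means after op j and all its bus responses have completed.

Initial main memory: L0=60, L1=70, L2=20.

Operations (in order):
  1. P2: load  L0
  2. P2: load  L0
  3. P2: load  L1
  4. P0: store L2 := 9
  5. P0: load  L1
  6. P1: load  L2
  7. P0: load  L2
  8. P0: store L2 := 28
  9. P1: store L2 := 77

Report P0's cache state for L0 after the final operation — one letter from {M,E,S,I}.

[1] P2: load  L0 | P0:I, P1:I, P2:E(60) | bus: BusRd
[2] P2: load  L0 | P0:I, P1:I, P2:E(60) | bus: none
[3] P2: load  L1 | P0:I, P1:I, P2:E(70) | bus: BusRd
[4] P0: store L2 := 9 | P0:M(9), P1:I, P2:I | bus: BusRdX
[5] P0: load  L1 | P0:S(70), P1:I, P2:S(70) | bus: BusRd
[6] P1: load  L2 | P0:S(9), P1:S(9), P2:I | bus: BusRd,Flush
[7] P0: load  L2 | P0:S(9), P1:S(9), P2:I | bus: none
[8] P0: store L2 := 28 | P0:M(28), P1:I, P2:I | bus: BusUpgr
[9] P1: store L2 := 77 | P0:I, P1:M(77), P2:I | bus: BusRdX,Flush

state = I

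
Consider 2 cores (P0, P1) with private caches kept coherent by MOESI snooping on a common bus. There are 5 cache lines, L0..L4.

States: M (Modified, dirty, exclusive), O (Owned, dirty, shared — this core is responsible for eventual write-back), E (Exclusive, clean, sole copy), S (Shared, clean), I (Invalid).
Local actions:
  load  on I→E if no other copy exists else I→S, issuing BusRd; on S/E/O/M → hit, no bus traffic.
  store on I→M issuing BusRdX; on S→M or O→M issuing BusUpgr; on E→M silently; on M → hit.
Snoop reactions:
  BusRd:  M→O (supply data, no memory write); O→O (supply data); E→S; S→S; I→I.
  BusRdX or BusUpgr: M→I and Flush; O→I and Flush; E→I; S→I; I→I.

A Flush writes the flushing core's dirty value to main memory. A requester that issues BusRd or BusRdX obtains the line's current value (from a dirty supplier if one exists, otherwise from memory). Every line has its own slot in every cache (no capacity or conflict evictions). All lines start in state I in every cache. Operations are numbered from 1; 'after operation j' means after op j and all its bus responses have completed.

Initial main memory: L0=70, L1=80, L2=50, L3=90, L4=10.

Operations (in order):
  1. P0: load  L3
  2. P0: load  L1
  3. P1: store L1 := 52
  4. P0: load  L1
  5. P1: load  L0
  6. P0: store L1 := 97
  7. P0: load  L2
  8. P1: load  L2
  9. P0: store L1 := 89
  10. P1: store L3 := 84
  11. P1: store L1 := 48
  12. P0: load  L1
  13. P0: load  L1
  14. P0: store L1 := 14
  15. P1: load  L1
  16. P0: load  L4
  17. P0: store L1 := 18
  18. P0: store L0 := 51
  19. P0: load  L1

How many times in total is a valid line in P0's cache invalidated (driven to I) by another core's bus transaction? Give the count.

invalidations = 3

1. P0: load  L3  bus=[BusRd]  L3: P0=E P1=I  mem[L3]=90
2. P0: load  L1  bus=[BusRd]  L1: P0=E P1=I  mem[L1]=80
3. P1: store L1 := 52  bus=[BusRdX]  L1: P0=I P1=M  mem[L1]=80
4. P0: load  L1  bus=[BusRd]  L1: P0=S P1=O  mem[L1]=80
5. P1: load  L0  bus=[BusRd]  L0: P0=I P1=E  mem[L0]=70
6. P0: store L1 := 97  bus=[BusUpgr,Flush]  L1: P0=M P1=I  mem[L1]=52
7. P0: load  L2  bus=[BusRd]  L2: P0=E P1=I  mem[L2]=50
8. P1: load  L2  bus=[BusRd]  L2: P0=S P1=S  mem[L2]=50
9. P0: store L1 := 89  bus=[-]  L1: P0=M P1=I  mem[L1]=52
10. P1: store L3 := 84  bus=[BusRdX]  L3: P0=I P1=M  mem[L3]=90
11. P1: store L1 := 48  bus=[BusRdX,Flush]  L1: P0=I P1=M  mem[L1]=89
12. P0: load  L1  bus=[BusRd]  L1: P0=S P1=O  mem[L1]=89
13. P0: load  L1  bus=[-]  L1: P0=S P1=O  mem[L1]=89
14. P0: store L1 := 14  bus=[BusUpgr,Flush]  L1: P0=M P1=I  mem[L1]=48
15. P1: load  L1  bus=[BusRd]  L1: P0=O P1=S  mem[L1]=48
16. P0: load  L4  bus=[BusRd]  L4: P0=E P1=I  mem[L4]=10
17. P0: store L1 := 18  bus=[BusUpgr]  L1: P0=M P1=I  mem[L1]=48
18. P0: store L0 := 51  bus=[BusRdX]  L0: P0=M P1=I  mem[L0]=70
19. P0: load  L1  bus=[-]  L1: P0=M P1=I  mem[L1]=48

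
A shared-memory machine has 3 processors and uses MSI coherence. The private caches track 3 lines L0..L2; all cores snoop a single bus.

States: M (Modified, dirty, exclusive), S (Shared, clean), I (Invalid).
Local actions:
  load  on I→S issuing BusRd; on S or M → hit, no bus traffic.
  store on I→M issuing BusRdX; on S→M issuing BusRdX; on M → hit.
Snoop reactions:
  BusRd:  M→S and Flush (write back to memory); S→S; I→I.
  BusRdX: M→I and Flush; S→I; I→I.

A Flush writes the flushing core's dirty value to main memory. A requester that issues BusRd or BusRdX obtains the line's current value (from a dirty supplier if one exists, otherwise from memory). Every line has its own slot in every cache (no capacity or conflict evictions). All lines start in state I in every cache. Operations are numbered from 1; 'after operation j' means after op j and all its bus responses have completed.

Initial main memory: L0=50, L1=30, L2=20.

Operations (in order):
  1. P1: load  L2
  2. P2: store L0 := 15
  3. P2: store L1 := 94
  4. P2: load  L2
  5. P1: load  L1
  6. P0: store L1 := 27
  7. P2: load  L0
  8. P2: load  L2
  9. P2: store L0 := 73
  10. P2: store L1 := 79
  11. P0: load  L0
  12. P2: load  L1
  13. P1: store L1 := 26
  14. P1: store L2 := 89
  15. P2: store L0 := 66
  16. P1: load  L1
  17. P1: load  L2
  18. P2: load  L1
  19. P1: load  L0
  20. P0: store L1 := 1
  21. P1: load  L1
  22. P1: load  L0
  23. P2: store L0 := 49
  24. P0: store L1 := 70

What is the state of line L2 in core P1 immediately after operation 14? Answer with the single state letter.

step 1: P1: load  L2  ⟶  ISI  (L2)  txn=BusRd  M[L2]=20
step 2: P2: store L0 := 15  ⟶  IIM  (L0)  txn=BusRdX  M[L0]=50
step 3: P2: store L1 := 94  ⟶  IIM  (L1)  txn=BusRdX  M[L1]=30
step 4: P2: load  L2  ⟶  ISS  (L2)  txn=BusRd  M[L2]=20
step 5: P1: load  L1  ⟶  ISS  (L1)  txn=BusRd+Flush  M[L1]=94
step 6: P0: store L1 := 27  ⟶  MII  (L1)  txn=BusRdX  M[L1]=94
step 7: P2: load  L0  ⟶  IIM  (L0)  txn=∅  M[L0]=50
step 8: P2: load  L2  ⟶  ISS  (L2)  txn=∅  M[L2]=20
step 9: P2: store L0 := 73  ⟶  IIM  (L0)  txn=∅  M[L0]=50
step 10: P2: store L1 := 79  ⟶  IIM  (L1)  txn=BusRdX+Flush  M[L1]=27
step 11: P0: load  L0  ⟶  SIS  (L0)  txn=BusRd+Flush  M[L0]=73
step 12: P2: load  L1  ⟶  IIM  (L1)  txn=∅  M[L1]=27
step 13: P1: store L1 := 26  ⟶  IMI  (L1)  txn=BusRdX+Flush  M[L1]=79
step 14: P1: store L2 := 89  ⟶  IMI  (L2)  txn=BusRdX  M[L2]=20
step 15: P2: store L0 := 66  ⟶  IIM  (L0)  txn=BusRdX  M[L0]=73
step 16: P1: load  L1  ⟶  IMI  (L1)  txn=∅  M[L1]=79
step 17: P1: load  L2  ⟶  IMI  (L2)  txn=∅  M[L2]=20
step 18: P2: load  L1  ⟶  ISS  (L1)  txn=BusRd+Flush  M[L1]=26
step 19: P1: load  L0  ⟶  ISS  (L0)  txn=BusRd+Flush  M[L0]=66
step 20: P0: store L1 := 1  ⟶  MII  (L1)  txn=BusRdX  M[L1]=26
step 21: P1: load  L1  ⟶  SSI  (L1)  txn=BusRd+Flush  M[L1]=1
step 22: P1: load  L0  ⟶  ISS  (L0)  txn=∅  M[L0]=66
step 23: P2: store L0 := 49  ⟶  IIM  (L0)  txn=BusRdX  M[L0]=66
step 24: P0: store L1 := 70  ⟶  MII  (L1)  txn=BusRdX  M[L1]=1

state = M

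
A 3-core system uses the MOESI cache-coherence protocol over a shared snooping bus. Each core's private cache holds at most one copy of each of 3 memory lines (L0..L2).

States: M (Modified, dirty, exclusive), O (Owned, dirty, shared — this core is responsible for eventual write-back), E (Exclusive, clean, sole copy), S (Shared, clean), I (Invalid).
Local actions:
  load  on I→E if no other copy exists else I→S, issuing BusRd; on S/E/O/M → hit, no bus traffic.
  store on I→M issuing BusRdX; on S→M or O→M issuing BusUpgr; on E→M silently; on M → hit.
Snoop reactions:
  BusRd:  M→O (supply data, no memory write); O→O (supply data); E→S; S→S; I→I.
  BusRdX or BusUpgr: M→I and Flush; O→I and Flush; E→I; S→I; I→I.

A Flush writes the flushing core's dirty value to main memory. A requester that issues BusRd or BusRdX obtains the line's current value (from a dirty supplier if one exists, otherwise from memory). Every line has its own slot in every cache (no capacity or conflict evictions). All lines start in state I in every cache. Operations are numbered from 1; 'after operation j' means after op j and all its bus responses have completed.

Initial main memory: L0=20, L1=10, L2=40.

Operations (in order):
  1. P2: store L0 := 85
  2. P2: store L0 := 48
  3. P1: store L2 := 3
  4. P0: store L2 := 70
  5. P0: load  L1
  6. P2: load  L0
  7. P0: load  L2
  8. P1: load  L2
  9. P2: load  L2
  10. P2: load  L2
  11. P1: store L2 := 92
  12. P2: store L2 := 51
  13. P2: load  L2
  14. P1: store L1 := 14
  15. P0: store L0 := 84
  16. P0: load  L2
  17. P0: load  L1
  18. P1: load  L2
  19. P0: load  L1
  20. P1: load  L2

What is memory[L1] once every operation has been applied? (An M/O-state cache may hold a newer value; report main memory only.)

1. P2: store L0 := 85  bus=[BusRdX]  L0: P0=I P1=I P2=M  mem[L0]=20
2. P2: store L0 := 48  bus=[-]  L0: P0=I P1=I P2=M  mem[L0]=20
3. P1: store L2 := 3  bus=[BusRdX]  L2: P0=I P1=M P2=I  mem[L2]=40
4. P0: store L2 := 70  bus=[BusRdX,Flush]  L2: P0=M P1=I P2=I  mem[L2]=3
5. P0: load  L1  bus=[BusRd]  L1: P0=E P1=I P2=I  mem[L1]=10
6. P2: load  L0  bus=[-]  L0: P0=I P1=I P2=M  mem[L0]=20
7. P0: load  L2  bus=[-]  L2: P0=M P1=I P2=I  mem[L2]=3
8. P1: load  L2  bus=[BusRd]  L2: P0=O P1=S P2=I  mem[L2]=3
9. P2: load  L2  bus=[BusRd]  L2: P0=O P1=S P2=S  mem[L2]=3
10. P2: load  L2  bus=[-]  L2: P0=O P1=S P2=S  mem[L2]=3
11. P1: store L2 := 92  bus=[BusUpgr,Flush]  L2: P0=I P1=M P2=I  mem[L2]=70
12. P2: store L2 := 51  bus=[BusRdX,Flush]  L2: P0=I P1=I P2=M  mem[L2]=92
13. P2: load  L2  bus=[-]  L2: P0=I P1=I P2=M  mem[L2]=92
14. P1: store L1 := 14  bus=[BusRdX]  L1: P0=I P1=M P2=I  mem[L1]=10
15. P0: store L0 := 84  bus=[BusRdX,Flush]  L0: P0=M P1=I P2=I  mem[L0]=48
16. P0: load  L2  bus=[BusRd]  L2: P0=S P1=I P2=O  mem[L2]=92
17. P0: load  L1  bus=[BusRd]  L1: P0=S P1=O P2=I  mem[L1]=10
18. P1: load  L2  bus=[BusRd]  L2: P0=S P1=S P2=O  mem[L2]=92
19. P0: load  L1  bus=[-]  L1: P0=S P1=O P2=I  mem[L1]=10
20. P1: load  L2  bus=[-]  L2: P0=S P1=S P2=O  mem[L2]=92

memory[L1] = 10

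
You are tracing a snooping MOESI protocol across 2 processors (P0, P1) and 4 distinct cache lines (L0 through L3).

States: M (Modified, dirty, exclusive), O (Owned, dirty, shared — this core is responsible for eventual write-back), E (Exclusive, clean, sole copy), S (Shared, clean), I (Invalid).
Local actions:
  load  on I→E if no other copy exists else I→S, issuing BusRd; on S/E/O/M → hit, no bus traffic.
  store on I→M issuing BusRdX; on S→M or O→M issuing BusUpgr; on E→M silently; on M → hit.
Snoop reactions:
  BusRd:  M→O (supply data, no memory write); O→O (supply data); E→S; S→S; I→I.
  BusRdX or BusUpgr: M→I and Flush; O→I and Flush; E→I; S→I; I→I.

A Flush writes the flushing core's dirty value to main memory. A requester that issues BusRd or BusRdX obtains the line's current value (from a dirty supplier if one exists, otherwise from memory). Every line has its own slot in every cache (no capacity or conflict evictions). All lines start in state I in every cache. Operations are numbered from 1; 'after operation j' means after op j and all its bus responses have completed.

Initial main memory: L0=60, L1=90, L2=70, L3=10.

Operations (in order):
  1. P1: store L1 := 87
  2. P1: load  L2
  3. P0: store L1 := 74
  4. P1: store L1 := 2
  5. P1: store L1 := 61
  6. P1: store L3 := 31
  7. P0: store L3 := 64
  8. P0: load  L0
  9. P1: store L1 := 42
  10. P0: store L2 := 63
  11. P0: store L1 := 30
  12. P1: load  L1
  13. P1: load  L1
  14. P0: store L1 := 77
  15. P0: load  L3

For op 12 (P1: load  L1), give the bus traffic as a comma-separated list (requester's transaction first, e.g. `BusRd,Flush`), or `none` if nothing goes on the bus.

  op1 P1: store L1 := 87 → I/M on L1; bus BusRdX; mem=90
  op2 P1: load  L2 → I/E on L2; bus BusRd; mem=70
  op3 P0: store L1 := 74 → M/I on L1; bus BusRdX Flush; mem=87
  op4 P1: store L1 := 2 → I/M on L1; bus BusRdX Flush; mem=74
  op5 P1: store L1 := 61 → I/M on L1; bus (none); mem=74
  op6 P1: store L3 := 31 → I/M on L3; bus BusRdX; mem=10
  op7 P0: store L3 := 64 → M/I on L3; bus BusRdX Flush; mem=31
  op8 P0: load  L0 → E/I on L0; bus BusRd; mem=60
  op9 P1: store L1 := 42 → I/M on L1; bus (none); mem=74
  op10 P0: store L2 := 63 → M/I on L2; bus BusRdX; mem=70
  op11 P0: store L1 := 30 → M/I on L1; bus BusRdX Flush; mem=42
  op12 P1: load  L1 → O/S on L1; bus BusRd; mem=42
  op13 P1: load  L1 → O/S on L1; bus (none); mem=42
  op14 P0: store L1 := 77 → M/I on L1; bus BusUpgr; mem=42
  op15 P0: load  L3 → M/I on L3; bus (none); mem=31

bus = BusRd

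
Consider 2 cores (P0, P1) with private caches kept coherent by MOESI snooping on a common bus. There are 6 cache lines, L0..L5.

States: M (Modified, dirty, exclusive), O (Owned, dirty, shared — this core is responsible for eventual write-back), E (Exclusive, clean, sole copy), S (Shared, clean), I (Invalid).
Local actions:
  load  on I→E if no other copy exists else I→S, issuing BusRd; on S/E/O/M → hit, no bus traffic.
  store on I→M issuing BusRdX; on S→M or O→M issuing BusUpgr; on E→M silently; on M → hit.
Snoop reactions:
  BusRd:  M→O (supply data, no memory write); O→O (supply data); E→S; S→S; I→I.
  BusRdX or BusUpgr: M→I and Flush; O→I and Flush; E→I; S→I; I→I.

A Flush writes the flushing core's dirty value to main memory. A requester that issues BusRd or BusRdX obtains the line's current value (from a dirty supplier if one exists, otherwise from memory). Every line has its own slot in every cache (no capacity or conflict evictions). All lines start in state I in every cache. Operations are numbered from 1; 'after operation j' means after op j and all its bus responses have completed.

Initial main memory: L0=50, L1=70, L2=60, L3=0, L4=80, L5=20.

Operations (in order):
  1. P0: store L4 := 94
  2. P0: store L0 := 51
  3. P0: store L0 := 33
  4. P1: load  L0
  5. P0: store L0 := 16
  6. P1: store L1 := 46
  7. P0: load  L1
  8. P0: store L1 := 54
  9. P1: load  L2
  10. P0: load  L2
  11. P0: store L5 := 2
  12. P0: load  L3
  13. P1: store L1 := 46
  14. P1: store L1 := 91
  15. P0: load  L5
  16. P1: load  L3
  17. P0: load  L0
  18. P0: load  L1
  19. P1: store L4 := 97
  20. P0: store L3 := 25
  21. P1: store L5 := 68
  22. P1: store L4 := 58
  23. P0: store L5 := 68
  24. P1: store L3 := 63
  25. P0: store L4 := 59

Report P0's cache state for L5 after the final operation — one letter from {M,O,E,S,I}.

[1] P0: store L4 := 94 | P0:M(94), P1:I | bus: BusRdX
[2] P0: store L0 := 51 | P0:M(51), P1:I | bus: BusRdX
[3] P0: store L0 := 33 | P0:M(33), P1:I | bus: none
[4] P1: load  L0 | P0:O(33), P1:S(33) | bus: BusRd
[5] P0: store L0 := 16 | P0:M(16), P1:I | bus: BusUpgr
[6] P1: store L1 := 46 | P0:I, P1:M(46) | bus: BusRdX
[7] P0: load  L1 | P0:S(46), P1:O(46) | bus: BusRd
[8] P0: store L1 := 54 | P0:M(54), P1:I | bus: BusUpgr,Flush
[9] P1: load  L2 | P0:I, P1:E(60) | bus: BusRd
[10] P0: load  L2 | P0:S(60), P1:S(60) | bus: BusRd
[11] P0: store L5 := 2 | P0:M(2), P1:I | bus: BusRdX
[12] P0: load  L3 | P0:E(0), P1:I | bus: BusRd
[13] P1: store L1 := 46 | P0:I, P1:M(46) | bus: BusRdX,Flush
[14] P1: store L1 := 91 | P0:I, P1:M(91) | bus: none
[15] P0: load  L5 | P0:M(2), P1:I | bus: none
[16] P1: load  L3 | P0:S(0), P1:S(0) | bus: BusRd
[17] P0: load  L0 | P0:M(16), P1:I | bus: none
[18] P0: load  L1 | P0:S(91), P1:O(91) | bus: BusRd
[19] P1: store L4 := 97 | P0:I, P1:M(97) | bus: BusRdX,Flush
[20] P0: store L3 := 25 | P0:M(25), P1:I | bus: BusUpgr
[21] P1: store L5 := 68 | P0:I, P1:M(68) | bus: BusRdX,Flush
[22] P1: store L4 := 58 | P0:I, P1:M(58) | bus: none
[23] P0: store L5 := 68 | P0:M(68), P1:I | bus: BusRdX,Flush
[24] P1: store L3 := 63 | P0:I, P1:M(63) | bus: BusRdX,Flush
[25] P0: store L4 := 59 | P0:M(59), P1:I | bus: BusRdX,Flush

state = M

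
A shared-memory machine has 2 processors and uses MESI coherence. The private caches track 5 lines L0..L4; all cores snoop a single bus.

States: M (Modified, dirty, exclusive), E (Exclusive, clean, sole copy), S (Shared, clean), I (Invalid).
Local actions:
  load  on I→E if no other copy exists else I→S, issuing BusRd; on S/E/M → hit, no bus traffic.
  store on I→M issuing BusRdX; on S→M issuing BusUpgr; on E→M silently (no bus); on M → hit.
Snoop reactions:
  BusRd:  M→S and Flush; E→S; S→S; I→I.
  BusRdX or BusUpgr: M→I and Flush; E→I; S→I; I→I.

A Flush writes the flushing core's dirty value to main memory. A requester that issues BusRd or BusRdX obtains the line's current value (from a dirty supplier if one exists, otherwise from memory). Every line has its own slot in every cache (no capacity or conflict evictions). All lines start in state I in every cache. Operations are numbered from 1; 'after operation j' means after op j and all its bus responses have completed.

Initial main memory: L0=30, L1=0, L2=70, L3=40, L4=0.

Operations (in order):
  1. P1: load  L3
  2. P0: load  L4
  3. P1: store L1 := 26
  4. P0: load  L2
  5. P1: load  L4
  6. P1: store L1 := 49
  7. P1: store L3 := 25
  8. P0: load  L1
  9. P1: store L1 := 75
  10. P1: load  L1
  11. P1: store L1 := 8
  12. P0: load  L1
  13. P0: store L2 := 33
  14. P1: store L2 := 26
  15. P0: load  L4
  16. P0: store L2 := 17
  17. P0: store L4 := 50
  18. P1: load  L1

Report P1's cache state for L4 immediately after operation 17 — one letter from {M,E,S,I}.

step 1: P1: load  L3  ⟶  IE  (L3)  txn=BusRd  M[L3]=40
step 2: P0: load  L4  ⟶  EI  (L4)  txn=BusRd  M[L4]=0
step 3: P1: store L1 := 26  ⟶  IM  (L1)  txn=BusRdX  M[L1]=0
step 4: P0: load  L2  ⟶  EI  (L2)  txn=BusRd  M[L2]=70
step 5: P1: load  L4  ⟶  SS  (L4)  txn=BusRd  M[L4]=0
step 6: P1: store L1 := 49  ⟶  IM  (L1)  txn=∅  M[L1]=0
step 7: P1: store L3 := 25  ⟶  IM  (L3)  txn=∅  M[L3]=40
step 8: P0: load  L1  ⟶  SS  (L1)  txn=BusRd+Flush  M[L1]=49
step 9: P1: store L1 := 75  ⟶  IM  (L1)  txn=BusUpgr  M[L1]=49
step 10: P1: load  L1  ⟶  IM  (L1)  txn=∅  M[L1]=49
step 11: P1: store L1 := 8  ⟶  IM  (L1)  txn=∅  M[L1]=49
step 12: P0: load  L1  ⟶  SS  (L1)  txn=BusRd+Flush  M[L1]=8
step 13: P0: store L2 := 33  ⟶  MI  (L2)  txn=∅  M[L2]=70
step 14: P1: store L2 := 26  ⟶  IM  (L2)  txn=BusRdX+Flush  M[L2]=33
step 15: P0: load  L4  ⟶  SS  (L4)  txn=∅  M[L4]=0
step 16: P0: store L2 := 17  ⟶  MI  (L2)  txn=BusRdX+Flush  M[L2]=26
step 17: P0: store L4 := 50  ⟶  MI  (L4)  txn=BusUpgr  M[L4]=0
step 18: P1: load  L1  ⟶  SS  (L1)  txn=∅  M[L1]=8

state = I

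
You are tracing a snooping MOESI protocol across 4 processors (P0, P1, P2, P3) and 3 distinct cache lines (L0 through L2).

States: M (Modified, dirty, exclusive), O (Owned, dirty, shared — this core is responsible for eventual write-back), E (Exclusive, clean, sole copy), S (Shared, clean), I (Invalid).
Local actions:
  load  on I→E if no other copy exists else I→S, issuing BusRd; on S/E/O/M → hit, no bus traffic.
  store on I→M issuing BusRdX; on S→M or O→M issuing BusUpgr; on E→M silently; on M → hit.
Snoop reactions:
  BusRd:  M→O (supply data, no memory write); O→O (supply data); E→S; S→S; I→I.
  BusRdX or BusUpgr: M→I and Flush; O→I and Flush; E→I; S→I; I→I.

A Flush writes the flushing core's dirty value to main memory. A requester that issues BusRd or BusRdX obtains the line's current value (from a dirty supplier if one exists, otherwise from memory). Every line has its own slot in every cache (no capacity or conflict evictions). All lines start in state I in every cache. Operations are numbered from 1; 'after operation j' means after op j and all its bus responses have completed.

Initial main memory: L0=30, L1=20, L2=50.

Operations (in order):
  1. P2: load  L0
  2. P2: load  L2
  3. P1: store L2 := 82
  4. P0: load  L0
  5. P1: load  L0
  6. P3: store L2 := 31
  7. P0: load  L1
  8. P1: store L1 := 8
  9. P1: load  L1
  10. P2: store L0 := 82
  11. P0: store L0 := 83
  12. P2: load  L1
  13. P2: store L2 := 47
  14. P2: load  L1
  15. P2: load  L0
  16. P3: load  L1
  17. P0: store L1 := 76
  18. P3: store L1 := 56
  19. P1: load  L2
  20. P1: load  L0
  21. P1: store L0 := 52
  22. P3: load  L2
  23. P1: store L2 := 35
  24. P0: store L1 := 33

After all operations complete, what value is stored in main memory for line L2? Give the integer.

1. P2: load  L0  bus=[BusRd]  L0: P0=I P1=I P2=E P3=I  mem[L0]=30
2. P2: load  L2  bus=[BusRd]  L2: P0=I P1=I P2=E P3=I  mem[L2]=50
3. P1: store L2 := 82  bus=[BusRdX]  L2: P0=I P1=M P2=I P3=I  mem[L2]=50
4. P0: load  L0  bus=[BusRd]  L0: P0=S P1=I P2=S P3=I  mem[L0]=30
5. P1: load  L0  bus=[BusRd]  L0: P0=S P1=S P2=S P3=I  mem[L0]=30
6. P3: store L2 := 31  bus=[BusRdX,Flush]  L2: P0=I P1=I P2=I P3=M  mem[L2]=82
7. P0: load  L1  bus=[BusRd]  L1: P0=E P1=I P2=I P3=I  mem[L1]=20
8. P1: store L1 := 8  bus=[BusRdX]  L1: P0=I P1=M P2=I P3=I  mem[L1]=20
9. P1: load  L1  bus=[-]  L1: P0=I P1=M P2=I P3=I  mem[L1]=20
10. P2: store L0 := 82  bus=[BusUpgr]  L0: P0=I P1=I P2=M P3=I  mem[L0]=30
11. P0: store L0 := 83  bus=[BusRdX,Flush]  L0: P0=M P1=I P2=I P3=I  mem[L0]=82
12. P2: load  L1  bus=[BusRd]  L1: P0=I P1=O P2=S P3=I  mem[L1]=20
13. P2: store L2 := 47  bus=[BusRdX,Flush]  L2: P0=I P1=I P2=M P3=I  mem[L2]=31
14. P2: load  L1  bus=[-]  L1: P0=I P1=O P2=S P3=I  mem[L1]=20
15. P2: load  L0  bus=[BusRd]  L0: P0=O P1=I P2=S P3=I  mem[L0]=82
16. P3: load  L1  bus=[BusRd]  L1: P0=I P1=O P2=S P3=S  mem[L1]=20
17. P0: store L1 := 76  bus=[BusRdX,Flush]  L1: P0=M P1=I P2=I P3=I  mem[L1]=8
18. P3: store L1 := 56  bus=[BusRdX,Flush]  L1: P0=I P1=I P2=I P3=M  mem[L1]=76
19. P1: load  L2  bus=[BusRd]  L2: P0=I P1=S P2=O P3=I  mem[L2]=31
20. P1: load  L0  bus=[BusRd]  L0: P0=O P1=S P2=S P3=I  mem[L0]=82
21. P1: store L0 := 52  bus=[BusUpgr,Flush]  L0: P0=I P1=M P2=I P3=I  mem[L0]=83
22. P3: load  L2  bus=[BusRd]  L2: P0=I P1=S P2=O P3=S  mem[L2]=31
23. P1: store L2 := 35  bus=[BusUpgr,Flush]  L2: P0=I P1=M P2=I P3=I  mem[L2]=47
24. P0: store L1 := 33  bus=[BusRdX,Flush]  L1: P0=M P1=I P2=I P3=I  mem[L1]=56

memory[L2] = 47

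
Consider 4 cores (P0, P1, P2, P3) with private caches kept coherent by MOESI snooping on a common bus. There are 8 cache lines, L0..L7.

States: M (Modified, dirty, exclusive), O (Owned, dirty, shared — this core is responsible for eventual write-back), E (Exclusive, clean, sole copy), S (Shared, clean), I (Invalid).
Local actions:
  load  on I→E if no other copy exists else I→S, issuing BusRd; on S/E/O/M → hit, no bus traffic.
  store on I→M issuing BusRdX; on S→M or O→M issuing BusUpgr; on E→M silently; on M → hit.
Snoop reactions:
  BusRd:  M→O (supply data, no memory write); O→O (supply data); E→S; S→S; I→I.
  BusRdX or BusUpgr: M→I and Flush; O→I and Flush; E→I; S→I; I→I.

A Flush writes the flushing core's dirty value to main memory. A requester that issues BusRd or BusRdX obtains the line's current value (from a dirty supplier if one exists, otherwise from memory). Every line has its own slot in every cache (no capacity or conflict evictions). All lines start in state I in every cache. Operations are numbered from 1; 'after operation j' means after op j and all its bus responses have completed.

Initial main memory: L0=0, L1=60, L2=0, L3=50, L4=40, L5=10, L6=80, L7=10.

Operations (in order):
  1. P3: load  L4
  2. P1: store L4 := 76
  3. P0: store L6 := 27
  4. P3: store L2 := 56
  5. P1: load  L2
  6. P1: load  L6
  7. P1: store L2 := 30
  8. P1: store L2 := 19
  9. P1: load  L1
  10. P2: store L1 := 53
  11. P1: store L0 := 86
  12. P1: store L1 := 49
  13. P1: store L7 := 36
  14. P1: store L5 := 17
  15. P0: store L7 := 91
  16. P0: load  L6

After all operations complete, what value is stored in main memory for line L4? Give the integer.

[1] P3: load  L4 | P0:I, P1:I, P2:I, P3:E(40) | bus: BusRd
[2] P1: store L4 := 76 | P0:I, P1:M(76), P2:I, P3:I | bus: BusRdX
[3] P0: store L6 := 27 | P0:M(27), P1:I, P2:I, P3:I | bus: BusRdX
[4] P3: store L2 := 56 | P0:I, P1:I, P2:I, P3:M(56) | bus: BusRdX
[5] P1: load  L2 | P0:I, P1:S(56), P2:I, P3:O(56) | bus: BusRd
[6] P1: load  L6 | P0:O(27), P1:S(27), P2:I, P3:I | bus: BusRd
[7] P1: store L2 := 30 | P0:I, P1:M(30), P2:I, P3:I | bus: BusUpgr,Flush
[8] P1: store L2 := 19 | P0:I, P1:M(19), P2:I, P3:I | bus: none
[9] P1: load  L1 | P0:I, P1:E(60), P2:I, P3:I | bus: BusRd
[10] P2: store L1 := 53 | P0:I, P1:I, P2:M(53), P3:I | bus: BusRdX
[11] P1: store L0 := 86 | P0:I, P1:M(86), P2:I, P3:I | bus: BusRdX
[12] P1: store L1 := 49 | P0:I, P1:M(49), P2:I, P3:I | bus: BusRdX,Flush
[13] P1: store L7 := 36 | P0:I, P1:M(36), P2:I, P3:I | bus: BusRdX
[14] P1: store L5 := 17 | P0:I, P1:M(17), P2:I, P3:I | bus: BusRdX
[15] P0: store L7 := 91 | P0:M(91), P1:I, P2:I, P3:I | bus: BusRdX,Flush
[16] P0: load  L6 | P0:O(27), P1:S(27), P2:I, P3:I | bus: none

memory[L4] = 40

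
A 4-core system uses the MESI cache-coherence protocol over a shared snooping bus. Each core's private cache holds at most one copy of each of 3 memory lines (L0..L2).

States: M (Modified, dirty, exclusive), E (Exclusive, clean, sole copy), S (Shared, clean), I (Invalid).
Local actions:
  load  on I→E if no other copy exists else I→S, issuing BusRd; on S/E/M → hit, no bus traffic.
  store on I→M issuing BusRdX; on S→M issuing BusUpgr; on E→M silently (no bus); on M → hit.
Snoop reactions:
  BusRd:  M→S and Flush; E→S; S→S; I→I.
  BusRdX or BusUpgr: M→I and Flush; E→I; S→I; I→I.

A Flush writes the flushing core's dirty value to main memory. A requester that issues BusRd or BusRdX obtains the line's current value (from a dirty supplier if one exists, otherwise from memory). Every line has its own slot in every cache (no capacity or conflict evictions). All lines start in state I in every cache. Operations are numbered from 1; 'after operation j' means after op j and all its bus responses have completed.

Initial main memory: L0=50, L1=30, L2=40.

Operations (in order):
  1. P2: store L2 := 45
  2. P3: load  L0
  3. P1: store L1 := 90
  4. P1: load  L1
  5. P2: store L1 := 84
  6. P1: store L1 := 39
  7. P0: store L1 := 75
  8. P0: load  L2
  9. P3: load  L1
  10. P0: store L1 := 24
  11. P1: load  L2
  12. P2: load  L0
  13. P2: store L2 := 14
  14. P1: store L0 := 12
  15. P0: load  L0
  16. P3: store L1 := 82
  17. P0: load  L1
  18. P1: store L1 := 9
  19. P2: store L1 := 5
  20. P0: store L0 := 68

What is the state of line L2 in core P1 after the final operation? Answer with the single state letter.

step 1: P2: store L2 := 45  ⟶  IIMI  (L2)  txn=BusRdX  M[L2]=40
step 2: P3: load  L0  ⟶  IIIE  (L0)  txn=BusRd  M[L0]=50
step 3: P1: store L1 := 90  ⟶  IMII  (L1)  txn=BusRdX  M[L1]=30
step 4: P1: load  L1  ⟶  IMII  (L1)  txn=∅  M[L1]=30
step 5: P2: store L1 := 84  ⟶  IIMI  (L1)  txn=BusRdX+Flush  M[L1]=90
step 6: P1: store L1 := 39  ⟶  IMII  (L1)  txn=BusRdX+Flush  M[L1]=84
step 7: P0: store L1 := 75  ⟶  MIII  (L1)  txn=BusRdX+Flush  M[L1]=39
step 8: P0: load  L2  ⟶  SISI  (L2)  txn=BusRd+Flush  M[L2]=45
step 9: P3: load  L1  ⟶  SIIS  (L1)  txn=BusRd+Flush  M[L1]=75
step 10: P0: store L1 := 24  ⟶  MIII  (L1)  txn=BusUpgr  M[L1]=75
step 11: P1: load  L2  ⟶  SSSI  (L2)  txn=BusRd  M[L2]=45
step 12: P2: load  L0  ⟶  IISS  (L0)  txn=BusRd  M[L0]=50
step 13: P2: store L2 := 14  ⟶  IIMI  (L2)  txn=BusUpgr  M[L2]=45
step 14: P1: store L0 := 12  ⟶  IMII  (L0)  txn=BusRdX  M[L0]=50
step 15: P0: load  L0  ⟶  SSII  (L0)  txn=BusRd+Flush  M[L0]=12
step 16: P3: store L1 := 82  ⟶  IIIM  (L1)  txn=BusRdX+Flush  M[L1]=24
step 17: P0: load  L1  ⟶  SIIS  (L1)  txn=BusRd+Flush  M[L1]=82
step 18: P1: store L1 := 9  ⟶  IMII  (L1)  txn=BusRdX  M[L1]=82
step 19: P2: store L1 := 5  ⟶  IIMI  (L1)  txn=BusRdX+Flush  M[L1]=9
step 20: P0: store L0 := 68  ⟶  MIII  (L0)  txn=BusUpgr  M[L0]=12

state = I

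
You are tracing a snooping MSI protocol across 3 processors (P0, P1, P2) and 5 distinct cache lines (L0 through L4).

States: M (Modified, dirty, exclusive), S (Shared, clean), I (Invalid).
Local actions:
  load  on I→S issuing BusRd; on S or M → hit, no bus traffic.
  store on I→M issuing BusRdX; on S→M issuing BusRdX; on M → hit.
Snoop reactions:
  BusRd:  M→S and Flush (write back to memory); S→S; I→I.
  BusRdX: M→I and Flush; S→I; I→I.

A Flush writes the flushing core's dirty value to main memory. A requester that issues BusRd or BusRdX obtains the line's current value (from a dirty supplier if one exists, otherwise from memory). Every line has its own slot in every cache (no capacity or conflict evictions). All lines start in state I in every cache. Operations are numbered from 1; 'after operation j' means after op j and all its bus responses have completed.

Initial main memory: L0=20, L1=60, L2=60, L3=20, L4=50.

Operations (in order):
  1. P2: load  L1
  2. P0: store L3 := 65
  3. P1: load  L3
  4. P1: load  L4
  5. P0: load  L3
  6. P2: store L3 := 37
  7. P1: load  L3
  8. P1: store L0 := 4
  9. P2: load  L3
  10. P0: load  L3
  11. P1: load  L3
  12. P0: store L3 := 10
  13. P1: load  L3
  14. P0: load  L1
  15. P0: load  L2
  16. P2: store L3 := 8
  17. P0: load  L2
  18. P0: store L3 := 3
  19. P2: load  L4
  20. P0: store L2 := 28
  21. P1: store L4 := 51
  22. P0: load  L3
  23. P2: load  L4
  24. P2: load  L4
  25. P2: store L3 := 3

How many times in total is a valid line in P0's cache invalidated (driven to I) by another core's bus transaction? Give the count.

[1] P2: load  L1 | P0:I, P1:I, P2:S(60) | bus: BusRd
[2] P0: store L3 := 65 | P0:M(65), P1:I, P2:I | bus: BusRdX
[3] P1: load  L3 | P0:S(65), P1:S(65), P2:I | bus: BusRd,Flush
[4] P1: load  L4 | P0:I, P1:S(50), P2:I | bus: BusRd
[5] P0: load  L3 | P0:S(65), P1:S(65), P2:I | bus: none
[6] P2: store L3 := 37 | P0:I, P1:I, P2:M(37) | bus: BusRdX
[7] P1: load  L3 | P0:I, P1:S(37), P2:S(37) | bus: BusRd,Flush
[8] P1: store L0 := 4 | P0:I, P1:M(4), P2:I | bus: BusRdX
[9] P2: load  L3 | P0:I, P1:S(37), P2:S(37) | bus: none
[10] P0: load  L3 | P0:S(37), P1:S(37), P2:S(37) | bus: BusRd
[11] P1: load  L3 | P0:S(37), P1:S(37), P2:S(37) | bus: none
[12] P0: store L3 := 10 | P0:M(10), P1:I, P2:I | bus: BusRdX
[13] P1: load  L3 | P0:S(10), P1:S(10), P2:I | bus: BusRd,Flush
[14] P0: load  L1 | P0:S(60), P1:I, P2:S(60) | bus: BusRd
[15] P0: load  L2 | P0:S(60), P1:I, P2:I | bus: BusRd
[16] P2: store L3 := 8 | P0:I, P1:I, P2:M(8) | bus: BusRdX
[17] P0: load  L2 | P0:S(60), P1:I, P2:I | bus: none
[18] P0: store L3 := 3 | P0:M(3), P1:I, P2:I | bus: BusRdX,Flush
[19] P2: load  L4 | P0:I, P1:S(50), P2:S(50) | bus: BusRd
[20] P0: store L2 := 28 | P0:M(28), P1:I, P2:I | bus: BusRdX
[21] P1: store L4 := 51 | P0:I, P1:M(51), P2:I | bus: BusRdX
[22] P0: load  L3 | P0:M(3), P1:I, P2:I | bus: none
[23] P2: load  L4 | P0:I, P1:S(51), P2:S(51) | bus: BusRd,Flush
[24] P2: load  L4 | P0:I, P1:S(51), P2:S(51) | bus: none
[25] P2: store L3 := 3 | P0:I, P1:I, P2:M(3) | bus: BusRdX,Flush

invalidations = 3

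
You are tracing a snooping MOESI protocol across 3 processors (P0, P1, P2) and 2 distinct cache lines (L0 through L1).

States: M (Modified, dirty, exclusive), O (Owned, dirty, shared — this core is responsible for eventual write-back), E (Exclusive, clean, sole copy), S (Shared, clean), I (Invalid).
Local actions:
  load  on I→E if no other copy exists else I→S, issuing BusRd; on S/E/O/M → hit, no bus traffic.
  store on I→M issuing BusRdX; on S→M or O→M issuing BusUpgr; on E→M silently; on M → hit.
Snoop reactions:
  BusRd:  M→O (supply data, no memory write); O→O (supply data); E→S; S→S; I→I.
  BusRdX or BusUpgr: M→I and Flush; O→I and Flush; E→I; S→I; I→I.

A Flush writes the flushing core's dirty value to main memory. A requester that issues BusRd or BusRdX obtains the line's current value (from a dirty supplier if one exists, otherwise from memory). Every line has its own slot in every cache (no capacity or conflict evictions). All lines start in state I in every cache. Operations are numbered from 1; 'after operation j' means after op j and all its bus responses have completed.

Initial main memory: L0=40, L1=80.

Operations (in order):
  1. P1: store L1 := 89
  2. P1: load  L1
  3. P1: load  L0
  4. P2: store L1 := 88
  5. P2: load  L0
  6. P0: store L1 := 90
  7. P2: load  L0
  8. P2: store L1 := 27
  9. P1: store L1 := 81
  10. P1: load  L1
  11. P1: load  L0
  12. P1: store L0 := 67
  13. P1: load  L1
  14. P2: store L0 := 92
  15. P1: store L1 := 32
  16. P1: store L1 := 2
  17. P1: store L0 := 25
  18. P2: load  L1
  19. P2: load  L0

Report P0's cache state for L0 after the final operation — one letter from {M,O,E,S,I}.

1. P1: store L1 := 89  bus=[BusRdX]  L1: P0=I P1=M P2=I  mem[L1]=80
2. P1: load  L1  bus=[-]  L1: P0=I P1=M P2=I  mem[L1]=80
3. P1: load  L0  bus=[BusRd]  L0: P0=I P1=E P2=I  mem[L0]=40
4. P2: store L1 := 88  bus=[BusRdX,Flush]  L1: P0=I P1=I P2=M  mem[L1]=89
5. P2: load  L0  bus=[BusRd]  L0: P0=I P1=S P2=S  mem[L0]=40
6. P0: store L1 := 90  bus=[BusRdX,Flush]  L1: P0=M P1=I P2=I  mem[L1]=88
7. P2: load  L0  bus=[-]  L0: P0=I P1=S P2=S  mem[L0]=40
8. P2: store L1 := 27  bus=[BusRdX,Flush]  L1: P0=I P1=I P2=M  mem[L1]=90
9. P1: store L1 := 81  bus=[BusRdX,Flush]  L1: P0=I P1=M P2=I  mem[L1]=27
10. P1: load  L1  bus=[-]  L1: P0=I P1=M P2=I  mem[L1]=27
11. P1: load  L0  bus=[-]  L0: P0=I P1=S P2=S  mem[L0]=40
12. P1: store L0 := 67  bus=[BusUpgr]  L0: P0=I P1=M P2=I  mem[L0]=40
13. P1: load  L1  bus=[-]  L1: P0=I P1=M P2=I  mem[L1]=27
14. P2: store L0 := 92  bus=[BusRdX,Flush]  L0: P0=I P1=I P2=M  mem[L0]=67
15. P1: store L1 := 32  bus=[-]  L1: P0=I P1=M P2=I  mem[L1]=27
16. P1: store L1 := 2  bus=[-]  L1: P0=I P1=M P2=I  mem[L1]=27
17. P1: store L0 := 25  bus=[BusRdX,Flush]  L0: P0=I P1=M P2=I  mem[L0]=92
18. P2: load  L1  bus=[BusRd]  L1: P0=I P1=O P2=S  mem[L1]=27
19. P2: load  L0  bus=[BusRd]  L0: P0=I P1=O P2=S  mem[L0]=92

state = I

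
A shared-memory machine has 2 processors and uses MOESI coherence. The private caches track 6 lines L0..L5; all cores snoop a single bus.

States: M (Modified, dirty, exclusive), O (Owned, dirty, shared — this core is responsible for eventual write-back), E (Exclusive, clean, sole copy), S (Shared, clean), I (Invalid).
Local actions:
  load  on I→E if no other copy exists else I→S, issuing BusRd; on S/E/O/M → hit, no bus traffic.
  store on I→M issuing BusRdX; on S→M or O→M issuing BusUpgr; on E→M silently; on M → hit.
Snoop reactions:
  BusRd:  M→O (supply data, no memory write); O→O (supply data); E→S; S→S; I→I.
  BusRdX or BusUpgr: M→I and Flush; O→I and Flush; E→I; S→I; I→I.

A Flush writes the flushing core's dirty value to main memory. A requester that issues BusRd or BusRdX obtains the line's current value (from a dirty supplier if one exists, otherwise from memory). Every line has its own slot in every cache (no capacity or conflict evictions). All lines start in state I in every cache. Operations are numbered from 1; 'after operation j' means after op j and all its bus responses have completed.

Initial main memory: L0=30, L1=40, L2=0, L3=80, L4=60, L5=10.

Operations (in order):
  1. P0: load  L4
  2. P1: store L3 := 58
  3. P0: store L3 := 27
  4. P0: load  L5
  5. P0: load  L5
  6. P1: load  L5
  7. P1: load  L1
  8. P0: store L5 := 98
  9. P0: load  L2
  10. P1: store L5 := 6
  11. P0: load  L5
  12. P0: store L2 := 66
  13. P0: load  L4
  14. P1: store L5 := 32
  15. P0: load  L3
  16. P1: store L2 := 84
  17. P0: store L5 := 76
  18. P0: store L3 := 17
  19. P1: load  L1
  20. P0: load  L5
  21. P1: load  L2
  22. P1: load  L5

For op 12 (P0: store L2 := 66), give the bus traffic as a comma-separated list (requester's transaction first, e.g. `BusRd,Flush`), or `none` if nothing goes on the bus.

[1] P0: load  L4 | P0:E(60), P1:I | bus: BusRd
[2] P1: store L3 := 58 | P0:I, P1:M(58) | bus: BusRdX
[3] P0: store L3 := 27 | P0:M(27), P1:I | bus: BusRdX,Flush
[4] P0: load  L5 | P0:E(10), P1:I | bus: BusRd
[5] P0: load  L5 | P0:E(10), P1:I | bus: none
[6] P1: load  L5 | P0:S(10), P1:S(10) | bus: BusRd
[7] P1: load  L1 | P0:I, P1:E(40) | bus: BusRd
[8] P0: store L5 := 98 | P0:M(98), P1:I | bus: BusUpgr
[9] P0: load  L2 | P0:E(0), P1:I | bus: BusRd
[10] P1: store L5 := 6 | P0:I, P1:M(6) | bus: BusRdX,Flush
[11] P0: load  L5 | P0:S(6), P1:O(6) | bus: BusRd
[12] P0: store L2 := 66 | P0:M(66), P1:I | bus: none
[13] P0: load  L4 | P0:E(60), P1:I | bus: none
[14] P1: store L5 := 32 | P0:I, P1:M(32) | bus: BusUpgr
[15] P0: load  L3 | P0:M(27), P1:I | bus: none
[16] P1: store L2 := 84 | P0:I, P1:M(84) | bus: BusRdX,Flush
[17] P0: store L5 := 76 | P0:M(76), P1:I | bus: BusRdX,Flush
[18] P0: store L3 := 17 | P0:M(17), P1:I | bus: none
[19] P1: load  L1 | P0:I, P1:E(40) | bus: none
[20] P0: load  L5 | P0:M(76), P1:I | bus: none
[21] P1: load  L2 | P0:I, P1:M(84) | bus: none
[22] P1: load  L5 | P0:O(76), P1:S(76) | bus: BusRd

bus = none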